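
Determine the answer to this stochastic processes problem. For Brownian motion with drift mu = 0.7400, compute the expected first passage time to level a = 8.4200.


Expected first passage time = a/mu
= 8.4200/0.7400
= 11.3784

11.3784


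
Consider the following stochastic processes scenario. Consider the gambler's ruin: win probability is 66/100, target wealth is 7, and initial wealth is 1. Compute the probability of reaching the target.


Gambler's ruin formula:
r = q/p = 0.3400/0.6600 = 0.5152
P(win) = (1 - r^i)/(1 - r^N)
= (1 - 0.5152^1)/(1 - 0.5152^7)
= 0.4896

0.4896


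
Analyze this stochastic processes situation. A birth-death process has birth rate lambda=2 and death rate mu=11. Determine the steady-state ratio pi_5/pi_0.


For birth-death process, pi_n/pi_0 = (lambda/mu)^n
= (2/11)^5
= 1.9869e-04

1.9869e-04


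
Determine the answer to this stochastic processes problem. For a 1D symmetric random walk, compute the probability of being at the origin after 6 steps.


P(S(6) = 0) = C(6,3) / 4^3
= 20 / 64
= 0.3125

0.3125


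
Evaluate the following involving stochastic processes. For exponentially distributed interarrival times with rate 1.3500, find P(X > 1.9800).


P(X > t) = exp(-lambda * t)
= exp(-1.3500 * 1.9800)
= exp(-2.6730) = 0.0690

0.0690


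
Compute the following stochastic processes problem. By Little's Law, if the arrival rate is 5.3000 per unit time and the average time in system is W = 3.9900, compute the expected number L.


Little's Law: L = lambda * W
= 5.3000 * 3.9900
= 21.1470

21.1470


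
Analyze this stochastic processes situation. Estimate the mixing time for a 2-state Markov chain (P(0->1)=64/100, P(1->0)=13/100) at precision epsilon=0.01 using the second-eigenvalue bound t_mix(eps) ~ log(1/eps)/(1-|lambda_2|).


lambda_2 = |1 - p01 - p10| = |1 - 0.6400 - 0.1300| = 0.2300
t_mix ~ log(1/eps)/(1 - |lambda_2|)
= log(100)/(1 - 0.2300) = 4.6052/0.7700
= 5.9807

5.9807


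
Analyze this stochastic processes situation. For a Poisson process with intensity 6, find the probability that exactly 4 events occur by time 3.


P(N(t)=k) = (lambda*t)^k * exp(-lambda*t) / k!
lambda*t = 18
= 18^4 * exp(-18) / 4!
= 104976 * 1.5230e-08 / 24
= 6.6616e-05

6.6616e-05


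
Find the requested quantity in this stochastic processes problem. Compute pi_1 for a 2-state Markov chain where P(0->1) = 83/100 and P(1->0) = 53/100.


Stationary distribution: pi_0 = p10/(p01+p10), pi_1 = p01/(p01+p10)
p01 = 0.8300, p10 = 0.5300
pi_1 = 0.6103

0.6103


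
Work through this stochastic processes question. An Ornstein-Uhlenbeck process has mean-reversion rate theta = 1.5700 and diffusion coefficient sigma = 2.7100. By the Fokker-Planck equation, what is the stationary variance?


Stationary variance = sigma^2 / (2*theta)
= 2.7100^2 / (2*1.5700)
= 7.3441 / 3.1400
= 2.3389

2.3389


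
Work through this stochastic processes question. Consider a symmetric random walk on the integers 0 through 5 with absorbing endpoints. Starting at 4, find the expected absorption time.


For symmetric RW on 0,...,N with absorbing barriers, E(i) = i*(N-i)
E(4) = 4 * 1 = 4

4


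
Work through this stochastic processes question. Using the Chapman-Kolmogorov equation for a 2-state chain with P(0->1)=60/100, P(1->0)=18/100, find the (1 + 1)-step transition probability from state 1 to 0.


P^2 = P^1 * P^1
Computing via matrix multiplication of the transition matrix.
Entry (1,0) of P^2 = 0.2196

0.2196


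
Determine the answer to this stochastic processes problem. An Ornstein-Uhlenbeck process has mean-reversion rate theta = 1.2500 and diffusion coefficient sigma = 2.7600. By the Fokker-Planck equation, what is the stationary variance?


Stationary variance = sigma^2 / (2*theta)
= 2.7600^2 / (2*1.2500)
= 7.6176 / 2.5000
= 3.0470

3.0470


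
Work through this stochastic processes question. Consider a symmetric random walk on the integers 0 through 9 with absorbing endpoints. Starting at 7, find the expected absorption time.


For symmetric RW on 0,...,N with absorbing barriers, E(i) = i*(N-i)
E(7) = 7 * 2 = 14

14


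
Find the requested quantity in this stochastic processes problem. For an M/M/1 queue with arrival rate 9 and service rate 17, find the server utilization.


rho = lambda/mu
= 9/17
= 0.5294

0.5294


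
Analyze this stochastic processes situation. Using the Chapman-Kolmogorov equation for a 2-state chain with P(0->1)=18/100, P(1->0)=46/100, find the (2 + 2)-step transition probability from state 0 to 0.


P^4 = P^2 * P^2
Computing via matrix multiplication of the transition matrix.
Entry (0,0) of P^4 = 0.7235

0.7235


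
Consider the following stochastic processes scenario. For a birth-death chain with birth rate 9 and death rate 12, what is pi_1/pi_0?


For birth-death process, pi_n/pi_0 = (lambda/mu)^n
= (9/12)^1
= 0.7500

0.7500


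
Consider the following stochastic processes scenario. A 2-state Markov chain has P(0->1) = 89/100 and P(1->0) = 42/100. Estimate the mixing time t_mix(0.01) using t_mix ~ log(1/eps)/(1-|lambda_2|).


lambda_2 = |1 - p01 - p10| = |1 - 0.8900 - 0.4200| = 0.3100
t_mix ~ log(1/eps)/(1 - |lambda_2|)
= log(100)/(1 - 0.3100) = 4.6052/0.6900
= 6.6742

6.6742


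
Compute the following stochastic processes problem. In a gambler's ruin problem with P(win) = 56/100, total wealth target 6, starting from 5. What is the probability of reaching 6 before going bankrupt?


Gambler's ruin formula:
r = q/p = 0.4400/0.5600 = 0.7857
P(win) = (1 - r^i)/(1 - r^N)
= (1 - 0.7857^5)/(1 - 0.7857^6)
= 0.9161

0.9161


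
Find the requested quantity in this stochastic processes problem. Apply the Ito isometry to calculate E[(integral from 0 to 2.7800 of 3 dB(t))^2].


By Ito isometry: E[(int f dB)^2] = int f^2 dt
= 3^2 * 2.7800
= 9 * 2.7800 = 25.0200

25.0200


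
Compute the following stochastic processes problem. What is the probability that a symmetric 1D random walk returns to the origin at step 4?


P(S(4) = 0) = C(4,2) / 4^2
= 6 / 16
= 0.3750

0.3750


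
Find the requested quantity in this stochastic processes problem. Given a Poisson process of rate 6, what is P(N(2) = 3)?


P(N(t)=k) = (lambda*t)^k * exp(-lambda*t) / k!
lambda*t = 12
= 12^3 * exp(-12) / 3!
= 1728 * 6.1442e-06 / 6
= 0.0018

0.0018


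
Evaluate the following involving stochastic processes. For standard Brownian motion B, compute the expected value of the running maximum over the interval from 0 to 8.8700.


E(max B(s)) = sqrt(2t/pi)
= sqrt(2*8.8700/pi)
= sqrt(5.6468)
= 2.3763

2.3763


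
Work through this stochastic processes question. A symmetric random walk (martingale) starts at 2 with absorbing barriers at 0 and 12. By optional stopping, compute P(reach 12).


By optional stopping theorem: E(M at tau) = M(0) = 2
P(hit 12)*12 + P(hit 0)*0 = 2
P(hit 12) = (2 - 0)/(12 - 0) = 1/6 = 0.1667

0.1667


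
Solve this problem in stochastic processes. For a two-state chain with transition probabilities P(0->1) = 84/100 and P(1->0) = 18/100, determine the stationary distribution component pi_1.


Stationary distribution: pi_0 = p10/(p01+p10), pi_1 = p01/(p01+p10)
p01 = 0.8400, p10 = 0.1800
pi_1 = 0.8235

0.8235


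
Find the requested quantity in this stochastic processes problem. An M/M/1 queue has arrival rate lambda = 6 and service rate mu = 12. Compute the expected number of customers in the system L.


rho = 6/12 = 0.5000
L = rho/(1-rho)
= 0.5000/0.5000
= 1.0000

1.0000


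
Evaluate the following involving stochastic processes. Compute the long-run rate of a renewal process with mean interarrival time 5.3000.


Long-run renewal rate = 1/E(X)
= 1/5.3000
= 0.1887

0.1887


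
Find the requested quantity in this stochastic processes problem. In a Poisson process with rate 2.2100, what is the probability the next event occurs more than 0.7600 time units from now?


P(X > t) = exp(-lambda * t)
= exp(-2.2100 * 0.7600)
= exp(-1.6796) = 0.1864

0.1864


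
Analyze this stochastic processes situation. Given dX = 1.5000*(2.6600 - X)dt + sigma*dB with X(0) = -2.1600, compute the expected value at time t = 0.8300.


E[X(t)] = mu + (X(0) - mu)*exp(-theta*t)
= 2.6600 + (-2.1600 - 2.6600)*exp(-1.5000*0.8300)
= 2.6600 + -4.8200 * 0.2879
= 1.2721

1.2721


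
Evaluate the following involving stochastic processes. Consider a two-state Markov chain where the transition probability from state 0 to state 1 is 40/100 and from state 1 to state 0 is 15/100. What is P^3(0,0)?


Computing P^3 by matrix multiplication.
P = [[0.6000, 0.4000], [0.1500, 0.8500]]
After raising P to the power 3:
P^3(0,0) = 0.3390

0.3390


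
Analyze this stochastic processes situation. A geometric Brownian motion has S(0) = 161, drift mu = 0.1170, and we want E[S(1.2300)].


E[S(t)] = S(0) * exp(mu * t)
= 161 * exp(0.1170 * 1.2300)
= 161 * 1.1548
= 185.9196

185.9196


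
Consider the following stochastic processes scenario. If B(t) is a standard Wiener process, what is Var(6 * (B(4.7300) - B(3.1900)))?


Var(alpha*(B(t)-B(s))) = alpha^2 * (t-s)
= 6^2 * (4.7300 - 3.1900)
= 36 * 1.5400
= 55.4400

55.4400


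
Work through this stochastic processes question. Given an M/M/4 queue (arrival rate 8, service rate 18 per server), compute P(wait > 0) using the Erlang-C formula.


a = lambda/mu = 0.4444
rho = a/c = 0.1111
Erlang-C formula applied:
C(c,a) = 0.0012

0.0012


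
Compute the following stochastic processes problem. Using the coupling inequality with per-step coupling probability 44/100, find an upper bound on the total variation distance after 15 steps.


TV distance bound <= (1-delta)^n
= (1 - 0.4400)^15
= 0.5600^15
= 1.6704e-04

1.6704e-04


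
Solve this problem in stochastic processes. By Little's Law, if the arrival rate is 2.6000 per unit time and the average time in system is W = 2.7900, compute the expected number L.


Little's Law: L = lambda * W
= 2.6000 * 2.7900
= 7.2540

7.2540


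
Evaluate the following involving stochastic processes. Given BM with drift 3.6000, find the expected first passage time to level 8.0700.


Expected first passage time = a/mu
= 8.0700/3.6000
= 2.2417

2.2417


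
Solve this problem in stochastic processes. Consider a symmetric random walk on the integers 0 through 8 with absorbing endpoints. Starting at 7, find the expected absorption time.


For symmetric RW on 0,...,N with absorbing barriers, E(i) = i*(N-i)
E(7) = 7 * 1 = 7

7


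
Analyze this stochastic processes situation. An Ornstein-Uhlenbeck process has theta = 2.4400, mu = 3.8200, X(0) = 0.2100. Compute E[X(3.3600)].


E[X(t)] = mu + (X(0) - mu)*exp(-theta*t)
= 3.8200 + (0.2100 - 3.8200)*exp(-2.4400*3.3600)
= 3.8200 + -3.6100 * 2.7509e-04
= 3.8190

3.8190


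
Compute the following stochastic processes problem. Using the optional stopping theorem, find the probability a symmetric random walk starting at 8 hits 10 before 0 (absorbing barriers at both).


By optional stopping theorem: E(M at tau) = M(0) = 8
P(hit 10)*10 + P(hit 0)*0 = 8
P(hit 10) = (8 - 0)/(10 - 0) = 4/5 = 0.8000

0.8000


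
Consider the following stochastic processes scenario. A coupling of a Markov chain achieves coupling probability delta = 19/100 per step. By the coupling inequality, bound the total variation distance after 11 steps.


TV distance bound <= (1-delta)^n
= (1 - 0.1900)^11
= 0.8100^11
= 0.0985

0.0985


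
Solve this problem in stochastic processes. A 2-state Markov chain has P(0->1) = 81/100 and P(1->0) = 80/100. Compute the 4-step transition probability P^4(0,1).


Computing P^4 by matrix multiplication.
P = [[0.1900, 0.8100], [0.8000, 0.2000]]
After raising P to the power 4:
P^4(0,1) = 0.4334

0.4334


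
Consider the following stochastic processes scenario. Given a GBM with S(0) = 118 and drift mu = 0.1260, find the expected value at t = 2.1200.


E[S(t)] = S(0) * exp(mu * t)
= 118 * exp(0.1260 * 2.1200)
= 118 * 1.3062
= 154.1313

154.1313


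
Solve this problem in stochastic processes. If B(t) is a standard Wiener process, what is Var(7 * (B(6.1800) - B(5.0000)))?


Var(alpha*(B(t)-B(s))) = alpha^2 * (t-s)
= 7^2 * (6.1800 - 5.0000)
= 49 * 1.1800
= 57.8200

57.8200


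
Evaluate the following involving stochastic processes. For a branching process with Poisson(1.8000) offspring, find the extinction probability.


Since mu = 1.8000 > 1, extinction prob q < 1.
Solve s = exp(mu*(s-1)) iteratively.
q = 0.2676

0.2676


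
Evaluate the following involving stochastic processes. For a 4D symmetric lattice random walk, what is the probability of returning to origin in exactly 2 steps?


P(return in 2 steps) = P(reverse first step) = 1/(2d)
= 1/8
= 0.1250

0.1250


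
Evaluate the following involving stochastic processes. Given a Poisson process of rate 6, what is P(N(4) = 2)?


P(N(t)=k) = (lambda*t)^k * exp(-lambda*t) / k!
lambda*t = 24
= 24^2 * exp(-24) / 2!
= 576 * 3.7751e-11 / 2
= 1.0872e-08

1.0872e-08


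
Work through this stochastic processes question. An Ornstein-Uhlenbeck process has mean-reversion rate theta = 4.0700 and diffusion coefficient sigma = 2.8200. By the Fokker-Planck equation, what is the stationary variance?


Stationary variance = sigma^2 / (2*theta)
= 2.8200^2 / (2*4.0700)
= 7.9524 / 8.1400
= 0.9770

0.9770


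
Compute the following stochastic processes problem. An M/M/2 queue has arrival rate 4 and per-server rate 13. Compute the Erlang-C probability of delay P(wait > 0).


a = lambda/mu = 0.3077
rho = a/c = 0.1538
Erlang-C formula applied:
C(c,a) = 0.0410

0.0410


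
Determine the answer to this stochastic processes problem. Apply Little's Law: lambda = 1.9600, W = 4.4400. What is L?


Little's Law: L = lambda * W
= 1.9600 * 4.4400
= 8.7024

8.7024


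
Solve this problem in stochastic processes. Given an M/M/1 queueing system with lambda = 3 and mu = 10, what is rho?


rho = lambda/mu
= 3/10
= 0.3000

0.3000


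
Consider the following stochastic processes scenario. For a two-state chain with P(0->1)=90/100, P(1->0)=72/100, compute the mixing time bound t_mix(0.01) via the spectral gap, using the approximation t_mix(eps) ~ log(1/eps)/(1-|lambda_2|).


lambda_2 = |1 - p01 - p10| = |1 - 0.9000 - 0.7200| = 0.6200
t_mix ~ log(1/eps)/(1 - |lambda_2|)
= log(100)/(1 - 0.6200) = 4.6052/0.3800
= 12.1189

12.1189


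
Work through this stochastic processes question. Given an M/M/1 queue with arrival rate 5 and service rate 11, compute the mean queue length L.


rho = 5/11 = 0.4545
L = rho/(1-rho)
= 0.4545/0.5455
= 0.8333

0.8333


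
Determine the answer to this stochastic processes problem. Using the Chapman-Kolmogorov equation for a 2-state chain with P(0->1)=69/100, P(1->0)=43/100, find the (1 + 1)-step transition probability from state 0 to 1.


P^2 = P^1 * P^1
Computing via matrix multiplication of the transition matrix.
Entry (0,1) of P^2 = 0.6072

0.6072


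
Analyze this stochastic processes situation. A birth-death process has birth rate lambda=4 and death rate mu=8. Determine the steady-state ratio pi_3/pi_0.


For birth-death process, pi_n/pi_0 = (lambda/mu)^n
= (4/8)^3
= 0.1250

0.1250


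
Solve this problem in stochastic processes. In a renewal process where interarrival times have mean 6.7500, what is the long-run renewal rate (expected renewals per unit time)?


Long-run renewal rate = 1/E(X)
= 1/6.7500
= 0.1481

0.1481


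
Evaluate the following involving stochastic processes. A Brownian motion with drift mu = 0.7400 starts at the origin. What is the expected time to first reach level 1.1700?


Expected first passage time = a/mu
= 1.1700/0.7400
= 1.5811

1.5811


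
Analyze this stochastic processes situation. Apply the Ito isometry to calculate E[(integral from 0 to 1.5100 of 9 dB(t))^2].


By Ito isometry: E[(int f dB)^2] = int f^2 dt
= 9^2 * 1.5100
= 81 * 1.5100 = 122.3100

122.3100


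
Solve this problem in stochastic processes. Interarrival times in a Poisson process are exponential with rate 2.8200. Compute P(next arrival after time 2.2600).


P(X > t) = exp(-lambda * t)
= exp(-2.8200 * 2.2600)
= exp(-6.3732) = 0.0017

0.0017


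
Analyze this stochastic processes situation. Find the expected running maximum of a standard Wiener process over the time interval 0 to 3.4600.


E(max B(s)) = sqrt(2t/pi)
= sqrt(2*3.4600/pi)
= sqrt(2.2027)
= 1.4842

1.4842


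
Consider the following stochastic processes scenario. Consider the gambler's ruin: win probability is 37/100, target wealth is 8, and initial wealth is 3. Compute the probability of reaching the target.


Gambler's ruin formula:
r = q/p = 0.6300/0.3700 = 1.7027
P(win) = (1 - r^i)/(1 - r^N)
= (1 - 1.7027^3)/(1 - 1.7027^8)
= 0.0565

0.0565


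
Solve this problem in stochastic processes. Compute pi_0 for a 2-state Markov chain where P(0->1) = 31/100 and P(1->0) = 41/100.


Stationary distribution: pi_0 = p10/(p01+p10), pi_1 = p01/(p01+p10)
p01 = 0.3100, p10 = 0.4100
pi_0 = 0.5694

0.5694


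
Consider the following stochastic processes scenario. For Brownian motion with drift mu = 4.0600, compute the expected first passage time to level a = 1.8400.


Expected first passage time = a/mu
= 1.8400/4.0600
= 0.4532

0.4532


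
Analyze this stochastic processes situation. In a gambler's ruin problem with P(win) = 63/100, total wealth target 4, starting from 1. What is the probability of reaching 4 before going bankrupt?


Gambler's ruin formula:
r = q/p = 0.3700/0.6300 = 0.5873
P(win) = (1 - r^i)/(1 - r^N)
= (1 - 0.5873^1)/(1 - 0.5873^4)
= 0.4684

0.4684


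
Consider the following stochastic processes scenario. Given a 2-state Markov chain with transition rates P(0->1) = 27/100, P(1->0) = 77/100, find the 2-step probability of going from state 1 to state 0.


Computing P^2 by matrix multiplication.
P = [[0.7300, 0.2700], [0.7700, 0.2300]]
After raising P to the power 2:
P^2(1,0) = 0.7392

0.7392


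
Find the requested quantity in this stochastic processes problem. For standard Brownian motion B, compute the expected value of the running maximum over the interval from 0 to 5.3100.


E(max B(s)) = sqrt(2t/pi)
= sqrt(2*5.3100/pi)
= sqrt(3.3805)
= 1.8386

1.8386


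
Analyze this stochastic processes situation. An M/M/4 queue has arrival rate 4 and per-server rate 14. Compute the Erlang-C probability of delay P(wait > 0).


a = lambda/mu = 0.2857
rho = a/c = 0.0714
Erlang-C formula applied:
C(c,a) = 2.2471e-04

2.2471e-04


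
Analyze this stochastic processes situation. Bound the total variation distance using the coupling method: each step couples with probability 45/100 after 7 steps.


TV distance bound <= (1-delta)^n
= (1 - 0.4500)^7
= 0.5500^7
= 0.0152

0.0152


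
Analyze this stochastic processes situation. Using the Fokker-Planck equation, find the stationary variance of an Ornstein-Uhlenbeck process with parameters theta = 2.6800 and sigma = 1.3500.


Stationary variance = sigma^2 / (2*theta)
= 1.3500^2 / (2*2.6800)
= 1.8225 / 5.3600
= 0.3400

0.3400


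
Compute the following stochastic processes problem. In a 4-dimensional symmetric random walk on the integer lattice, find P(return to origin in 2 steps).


P(return in 2 steps) = P(reverse first step) = 1/(2d)
= 1/8
= 0.1250

0.1250


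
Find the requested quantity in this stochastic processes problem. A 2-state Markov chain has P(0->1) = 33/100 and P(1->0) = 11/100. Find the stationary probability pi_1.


Stationary distribution: pi_0 = p10/(p01+p10), pi_1 = p01/(p01+p10)
p01 = 0.3300, p10 = 0.1100
pi_1 = 0.7500

0.7500


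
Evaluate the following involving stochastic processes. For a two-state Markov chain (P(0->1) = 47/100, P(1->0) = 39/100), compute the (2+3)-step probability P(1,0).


P^5 = P^2 * P^3
Computing via matrix multiplication of the transition matrix.
Entry (1,0) of P^5 = 0.4535

0.4535


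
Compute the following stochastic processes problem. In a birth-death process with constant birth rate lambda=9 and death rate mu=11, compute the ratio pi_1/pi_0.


For birth-death process, pi_n/pi_0 = (lambda/mu)^n
= (9/11)^1
= 0.8182

0.8182


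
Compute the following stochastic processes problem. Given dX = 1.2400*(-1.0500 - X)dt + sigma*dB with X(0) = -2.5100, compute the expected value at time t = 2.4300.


E[X(t)] = mu + (X(0) - mu)*exp(-theta*t)
= -1.0500 + (-2.5100 - -1.0500)*exp(-1.2400*2.4300)
= -1.0500 + -1.4600 * 0.0491
= -1.1217

-1.1217


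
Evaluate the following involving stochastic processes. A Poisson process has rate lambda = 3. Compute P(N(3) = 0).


P(N(t)=k) = (lambda*t)^k * exp(-lambda*t) / k!
lambda*t = 9
= 9^0 * exp(-9) / 0!
= 1 * 1.2341e-04 / 1
= 1.2341e-04

1.2341e-04


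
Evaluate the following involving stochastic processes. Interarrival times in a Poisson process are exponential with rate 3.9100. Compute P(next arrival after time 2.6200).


P(X > t) = exp(-lambda * t)
= exp(-3.9100 * 2.6200)
= exp(-10.2442) = 3.5563e-05

3.5563e-05


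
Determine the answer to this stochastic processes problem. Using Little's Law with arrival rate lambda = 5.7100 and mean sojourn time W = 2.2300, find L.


Little's Law: L = lambda * W
= 5.7100 * 2.2300
= 12.7333

12.7333


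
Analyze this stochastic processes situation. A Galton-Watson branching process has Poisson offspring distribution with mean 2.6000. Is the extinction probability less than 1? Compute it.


Since mu = 2.6000 > 1, extinction prob q < 1.
Solve s = exp(mu*(s-1)) iteratively.
q = 0.0951

0.0951


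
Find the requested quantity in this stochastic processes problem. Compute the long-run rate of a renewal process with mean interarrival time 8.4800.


Long-run renewal rate = 1/E(X)
= 1/8.4800
= 0.1179

0.1179


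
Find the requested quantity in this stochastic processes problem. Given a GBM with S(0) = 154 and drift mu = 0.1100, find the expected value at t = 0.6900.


E[S(t)] = S(0) * exp(mu * t)
= 154 * exp(0.1100 * 0.6900)
= 154 * 1.0789
= 166.1436

166.1436


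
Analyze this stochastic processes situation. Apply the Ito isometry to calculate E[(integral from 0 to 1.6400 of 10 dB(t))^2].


By Ito isometry: E[(int f dB)^2] = int f^2 dt
= 10^2 * 1.6400
= 100 * 1.6400 = 164.0000

164.0000


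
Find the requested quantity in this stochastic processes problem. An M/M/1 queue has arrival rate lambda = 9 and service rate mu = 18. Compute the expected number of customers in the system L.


rho = 9/18 = 0.5000
L = rho/(1-rho)
= 0.5000/0.5000
= 1.0000

1.0000


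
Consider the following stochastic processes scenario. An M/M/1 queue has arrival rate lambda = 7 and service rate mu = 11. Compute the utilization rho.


rho = lambda/mu
= 7/11
= 0.6364

0.6364


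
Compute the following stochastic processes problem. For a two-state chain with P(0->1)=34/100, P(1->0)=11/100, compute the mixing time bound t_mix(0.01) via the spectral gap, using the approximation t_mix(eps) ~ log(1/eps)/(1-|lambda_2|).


lambda_2 = |1 - p01 - p10| = |1 - 0.3400 - 0.1100| = 0.5500
t_mix ~ log(1/eps)/(1 - |lambda_2|)
= log(100)/(1 - 0.5500) = 4.6052/0.4500
= 10.2337

10.2337


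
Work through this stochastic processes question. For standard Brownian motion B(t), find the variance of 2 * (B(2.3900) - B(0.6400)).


Var(alpha*(B(t)-B(s))) = alpha^2 * (t-s)
= 2^2 * (2.3900 - 0.6400)
= 4 * 1.7500
= 7.0000

7.0000


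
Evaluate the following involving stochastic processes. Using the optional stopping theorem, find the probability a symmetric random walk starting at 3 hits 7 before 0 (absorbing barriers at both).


By optional stopping theorem: E(M at tau) = M(0) = 3
P(hit 7)*7 + P(hit 0)*0 = 3
P(hit 7) = (3 - 0)/(7 - 0) = 3/7 = 0.4286

0.4286


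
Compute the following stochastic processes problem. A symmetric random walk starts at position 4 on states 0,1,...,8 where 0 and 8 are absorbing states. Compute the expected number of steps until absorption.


For symmetric RW on 0,...,N with absorbing barriers, E(i) = i*(N-i)
E(4) = 4 * 4 = 16

16


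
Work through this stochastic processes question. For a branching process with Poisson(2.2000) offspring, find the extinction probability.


Since mu = 2.2000 > 1, extinction prob q < 1.
Solve s = exp(mu*(s-1)) iteratively.
q = 0.1563

0.1563


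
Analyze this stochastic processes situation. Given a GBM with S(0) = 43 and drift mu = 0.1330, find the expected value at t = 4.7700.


E[S(t)] = S(0) * exp(mu * t)
= 43 * exp(0.1330 * 4.7700)
= 43 * 1.8859
= 81.0941

81.0941


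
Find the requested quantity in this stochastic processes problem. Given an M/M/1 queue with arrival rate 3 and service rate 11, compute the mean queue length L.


rho = 3/11 = 0.2727
L = rho/(1-rho)
= 0.2727/0.7273
= 0.3750

0.3750


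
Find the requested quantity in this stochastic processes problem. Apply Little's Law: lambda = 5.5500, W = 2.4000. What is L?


Little's Law: L = lambda * W
= 5.5500 * 2.4000
= 13.3200

13.3200


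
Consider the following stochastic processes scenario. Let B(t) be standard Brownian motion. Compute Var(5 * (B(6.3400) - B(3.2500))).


Var(alpha*(B(t)-B(s))) = alpha^2 * (t-s)
= 5^2 * (6.3400 - 3.2500)
= 25 * 3.0900
= 77.2500

77.2500


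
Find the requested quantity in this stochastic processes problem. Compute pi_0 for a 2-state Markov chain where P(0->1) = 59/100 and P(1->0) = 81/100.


Stationary distribution: pi_0 = p10/(p01+p10), pi_1 = p01/(p01+p10)
p01 = 0.5900, p10 = 0.8100
pi_0 = 0.5786

0.5786


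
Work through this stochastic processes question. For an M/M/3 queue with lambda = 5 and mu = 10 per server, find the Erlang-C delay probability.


a = lambda/mu = 0.5000
rho = a/c = 0.1667
Erlang-C formula applied:
C(c,a) = 0.0152

0.0152


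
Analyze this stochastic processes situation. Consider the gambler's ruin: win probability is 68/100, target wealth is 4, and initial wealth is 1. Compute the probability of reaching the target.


Gambler's ruin formula:
r = q/p = 0.3200/0.6800 = 0.4706
P(win) = (1 - r^i)/(1 - r^N)
= (1 - 0.4706^1)/(1 - 0.4706^4)
= 0.5567

0.5567


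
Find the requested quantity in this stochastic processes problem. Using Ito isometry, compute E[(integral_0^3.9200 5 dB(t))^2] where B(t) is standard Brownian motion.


By Ito isometry: E[(int f dB)^2] = int f^2 dt
= 5^2 * 3.9200
= 25 * 3.9200 = 98.0000

98.0000


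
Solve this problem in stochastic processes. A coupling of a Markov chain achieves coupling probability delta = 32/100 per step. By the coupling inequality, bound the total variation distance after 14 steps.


TV distance bound <= (1-delta)^n
= (1 - 0.3200)^14
= 0.6800^14
= 0.0045

0.0045


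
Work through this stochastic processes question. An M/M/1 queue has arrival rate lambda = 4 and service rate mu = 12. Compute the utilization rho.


rho = lambda/mu
= 4/12
= 0.3333

0.3333


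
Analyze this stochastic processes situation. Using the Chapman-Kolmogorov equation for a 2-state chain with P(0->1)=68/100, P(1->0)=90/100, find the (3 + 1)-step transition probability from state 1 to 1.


P^4 = P^3 * P^1
Computing via matrix multiplication of the transition matrix.
Entry (1,1) of P^4 = 0.4948

0.4948


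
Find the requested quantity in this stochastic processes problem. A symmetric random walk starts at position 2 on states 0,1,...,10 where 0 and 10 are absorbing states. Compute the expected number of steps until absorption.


For symmetric RW on 0,...,N with absorbing barriers, E(i) = i*(N-i)
E(2) = 2 * 8 = 16

16


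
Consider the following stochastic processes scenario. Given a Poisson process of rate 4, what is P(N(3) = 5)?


P(N(t)=k) = (lambda*t)^k * exp(-lambda*t) / k!
lambda*t = 12
= 12^5 * exp(-12) / 5!
= 248832 * 6.1442e-06 / 120
= 0.0127

0.0127


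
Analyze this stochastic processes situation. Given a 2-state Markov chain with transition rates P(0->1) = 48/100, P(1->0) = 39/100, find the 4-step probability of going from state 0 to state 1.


Computing P^4 by matrix multiplication.
P = [[0.5200, 0.4800], [0.3900, 0.6100]]
After raising P to the power 4:
P^4(0,1) = 0.5516

0.5516


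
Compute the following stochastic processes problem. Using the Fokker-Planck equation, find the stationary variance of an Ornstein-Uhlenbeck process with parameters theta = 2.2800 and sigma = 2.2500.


Stationary variance = sigma^2 / (2*theta)
= 2.2500^2 / (2*2.2800)
= 5.0625 / 4.5600
= 1.1102

1.1102


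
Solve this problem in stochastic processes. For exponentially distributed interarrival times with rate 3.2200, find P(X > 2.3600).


P(X > t) = exp(-lambda * t)
= exp(-3.2200 * 2.3600)
= exp(-7.5992) = 5.0085e-04

5.0085e-04


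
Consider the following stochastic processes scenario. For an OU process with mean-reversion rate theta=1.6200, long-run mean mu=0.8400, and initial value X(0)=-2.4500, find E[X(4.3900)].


E[X(t)] = mu + (X(0) - mu)*exp(-theta*t)
= 0.8400 + (-2.4500 - 0.8400)*exp(-1.6200*4.3900)
= 0.8400 + -3.2900 * 8.1543e-04
= 0.8373

0.8373


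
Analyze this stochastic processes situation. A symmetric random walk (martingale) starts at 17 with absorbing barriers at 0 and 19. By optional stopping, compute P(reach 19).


By optional stopping theorem: E(M at tau) = M(0) = 17
P(hit 19)*19 + P(hit 0)*0 = 17
P(hit 19) = (17 - 0)/(19 - 0) = 17/19 = 0.8947

0.8947


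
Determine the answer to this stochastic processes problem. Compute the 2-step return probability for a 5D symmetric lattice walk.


P(return in 2 steps) = P(reverse first step) = 1/(2d)
= 1/10
= 0.1000

0.1000


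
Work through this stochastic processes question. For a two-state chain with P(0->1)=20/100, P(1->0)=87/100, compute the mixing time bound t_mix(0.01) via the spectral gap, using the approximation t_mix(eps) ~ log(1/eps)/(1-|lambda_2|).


lambda_2 = |1 - p01 - p10| = |1 - 0.2000 - 0.8700| = 0.0700
t_mix ~ log(1/eps)/(1 - |lambda_2|)
= log(100)/(1 - 0.0700) = 4.6052/0.9300
= 4.9518

4.9518


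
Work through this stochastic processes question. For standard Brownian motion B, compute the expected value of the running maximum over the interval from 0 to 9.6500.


E(max B(s)) = sqrt(2t/pi)
= sqrt(2*9.6500/pi)
= sqrt(6.1434)
= 2.4786

2.4786


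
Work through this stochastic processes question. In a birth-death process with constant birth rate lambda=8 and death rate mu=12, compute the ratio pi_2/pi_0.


For birth-death process, pi_n/pi_0 = (lambda/mu)^n
= (8/12)^2
= 0.4444

0.4444


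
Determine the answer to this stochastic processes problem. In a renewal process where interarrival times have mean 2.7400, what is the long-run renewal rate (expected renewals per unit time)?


Long-run renewal rate = 1/E(X)
= 1/2.7400
= 0.3650

0.3650


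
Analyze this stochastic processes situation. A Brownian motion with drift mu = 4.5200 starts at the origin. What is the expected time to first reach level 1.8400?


Expected first passage time = a/mu
= 1.8400/4.5200
= 0.4071

0.4071


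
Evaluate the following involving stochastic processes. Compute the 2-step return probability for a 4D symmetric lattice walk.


P(return in 2 steps) = P(reverse first step) = 1/(2d)
= 1/8
= 0.1250

0.1250


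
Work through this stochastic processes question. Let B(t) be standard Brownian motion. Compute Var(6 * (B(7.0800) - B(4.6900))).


Var(alpha*(B(t)-B(s))) = alpha^2 * (t-s)
= 6^2 * (7.0800 - 4.6900)
= 36 * 2.3900
= 86.0400

86.0400


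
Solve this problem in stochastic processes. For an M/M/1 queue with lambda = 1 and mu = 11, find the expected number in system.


rho = 1/11 = 0.0909
L = rho/(1-rho)
= 0.0909/0.9091
= 0.1000

0.1000


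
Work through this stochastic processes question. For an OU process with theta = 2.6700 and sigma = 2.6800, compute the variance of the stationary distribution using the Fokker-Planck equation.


Stationary variance = sigma^2 / (2*theta)
= 2.6800^2 / (2*2.6700)
= 7.1824 / 5.3400
= 1.3450

1.3450


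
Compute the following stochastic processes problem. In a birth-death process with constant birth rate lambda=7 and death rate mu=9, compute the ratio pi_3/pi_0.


For birth-death process, pi_n/pi_0 = (lambda/mu)^n
= (7/9)^3
= 0.4705

0.4705


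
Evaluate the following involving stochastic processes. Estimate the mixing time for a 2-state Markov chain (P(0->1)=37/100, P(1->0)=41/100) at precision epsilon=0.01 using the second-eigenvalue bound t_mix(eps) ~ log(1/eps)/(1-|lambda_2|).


lambda_2 = |1 - p01 - p10| = |1 - 0.3700 - 0.4100| = 0.2200
t_mix ~ log(1/eps)/(1 - |lambda_2|)
= log(100)/(1 - 0.2200) = 4.6052/0.7800
= 5.9041

5.9041


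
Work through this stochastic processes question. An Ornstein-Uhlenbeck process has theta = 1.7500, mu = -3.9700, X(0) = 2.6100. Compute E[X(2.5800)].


E[X(t)] = mu + (X(0) - mu)*exp(-theta*t)
= -3.9700 + (2.6100 - -3.9700)*exp(-1.7500*2.5800)
= -3.9700 + 6.5800 * 0.0109
= -3.8980

-3.8980


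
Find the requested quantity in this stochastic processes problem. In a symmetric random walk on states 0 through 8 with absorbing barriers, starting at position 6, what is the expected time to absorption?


For symmetric RW on 0,...,N with absorbing barriers, E(i) = i*(N-i)
E(6) = 6 * 2 = 12

12


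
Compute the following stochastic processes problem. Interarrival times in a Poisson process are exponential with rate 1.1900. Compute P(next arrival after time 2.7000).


P(X > t) = exp(-lambda * t)
= exp(-1.1900 * 2.7000)
= exp(-3.2130) = 0.0402

0.0402


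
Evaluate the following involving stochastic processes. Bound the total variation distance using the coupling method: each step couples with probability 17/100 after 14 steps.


TV distance bound <= (1-delta)^n
= (1 - 0.1700)^14
= 0.8300^14
= 0.0736

0.0736


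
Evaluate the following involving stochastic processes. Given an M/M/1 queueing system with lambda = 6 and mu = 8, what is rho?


rho = lambda/mu
= 6/8
= 0.7500

0.7500


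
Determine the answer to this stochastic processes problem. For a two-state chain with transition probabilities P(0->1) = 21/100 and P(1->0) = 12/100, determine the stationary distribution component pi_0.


Stationary distribution: pi_0 = p10/(p01+p10), pi_1 = p01/(p01+p10)
p01 = 0.2100, p10 = 0.1200
pi_0 = 0.3636

0.3636


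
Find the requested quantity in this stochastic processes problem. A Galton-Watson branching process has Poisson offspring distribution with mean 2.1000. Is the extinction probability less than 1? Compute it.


Since mu = 2.1000 > 1, extinction prob q < 1.
Solve s = exp(mu*(s-1)) iteratively.
q = 0.1779

0.1779


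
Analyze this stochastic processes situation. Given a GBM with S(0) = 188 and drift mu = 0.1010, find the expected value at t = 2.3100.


E[S(t)] = S(0) * exp(mu * t)
= 188 * exp(0.1010 * 2.3100)
= 188 * 1.2628
= 237.4013

237.4013


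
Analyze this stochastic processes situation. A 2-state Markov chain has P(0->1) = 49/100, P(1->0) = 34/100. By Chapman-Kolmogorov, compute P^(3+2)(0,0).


P^5 = P^3 * P^2
Computing via matrix multiplication of the transition matrix.
Entry (0,0) of P^5 = 0.4097

0.4097


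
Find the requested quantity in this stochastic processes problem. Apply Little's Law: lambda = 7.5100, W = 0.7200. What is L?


Little's Law: L = lambda * W
= 7.5100 * 0.7200
= 5.4072

5.4072


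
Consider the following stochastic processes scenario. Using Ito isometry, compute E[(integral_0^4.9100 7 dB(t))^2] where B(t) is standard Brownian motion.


By Ito isometry: E[(int f dB)^2] = int f^2 dt
= 7^2 * 4.9100
= 49 * 4.9100 = 240.5900

240.5900


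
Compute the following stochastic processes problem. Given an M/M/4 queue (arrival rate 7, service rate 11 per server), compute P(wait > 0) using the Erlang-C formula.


a = lambda/mu = 0.6364
rho = a/c = 0.1591
Erlang-C formula applied:
C(c,a) = 0.0043

0.0043


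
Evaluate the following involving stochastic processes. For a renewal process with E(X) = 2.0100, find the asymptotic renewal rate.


Long-run renewal rate = 1/E(X)
= 1/2.0100
= 0.4975

0.4975


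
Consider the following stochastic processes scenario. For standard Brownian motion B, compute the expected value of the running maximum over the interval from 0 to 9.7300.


E(max B(s)) = sqrt(2t/pi)
= sqrt(2*9.7300/pi)
= sqrt(6.1943)
= 2.4888

2.4888


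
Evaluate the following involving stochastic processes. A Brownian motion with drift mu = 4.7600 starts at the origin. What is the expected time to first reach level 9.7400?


Expected first passage time = a/mu
= 9.7400/4.7600
= 2.0462

2.0462


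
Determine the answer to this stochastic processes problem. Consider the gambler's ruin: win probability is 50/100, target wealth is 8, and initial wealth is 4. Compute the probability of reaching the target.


p = 1/2: P(win) = i/N = 4/8
= 0.5000

0.5000


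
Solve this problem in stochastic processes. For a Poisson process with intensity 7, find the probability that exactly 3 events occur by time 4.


P(N(t)=k) = (lambda*t)^k * exp(-lambda*t) / k!
lambda*t = 28
= 28^3 * exp(-28) / 3!
= 21952 * 6.9144e-13 / 6
= 2.5297e-09

2.5297e-09


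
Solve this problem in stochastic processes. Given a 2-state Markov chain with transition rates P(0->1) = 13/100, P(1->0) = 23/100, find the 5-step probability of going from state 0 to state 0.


Computing P^5 by matrix multiplication.
P = [[0.8700, 0.1300], [0.2300, 0.7700]]
After raising P to the power 5:
P^5(0,0) = 0.6777

0.6777


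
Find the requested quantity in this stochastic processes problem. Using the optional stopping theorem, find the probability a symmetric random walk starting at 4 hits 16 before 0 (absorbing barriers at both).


By optional stopping theorem: E(M at tau) = M(0) = 4
P(hit 16)*16 + P(hit 0)*0 = 4
P(hit 16) = (4 - 0)/(16 - 0) = 1/4 = 0.2500

0.2500


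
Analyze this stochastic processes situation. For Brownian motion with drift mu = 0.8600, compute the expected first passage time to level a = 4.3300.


Expected first passage time = a/mu
= 4.3300/0.8600
= 5.0349

5.0349


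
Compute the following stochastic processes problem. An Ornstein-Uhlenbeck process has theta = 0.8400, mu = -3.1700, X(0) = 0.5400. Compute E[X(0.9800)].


E[X(t)] = mu + (X(0) - mu)*exp(-theta*t)
= -3.1700 + (0.5400 - -3.1700)*exp(-0.8400*0.9800)
= -3.1700 + 3.7100 * 0.4390
= -1.5412

-1.5412


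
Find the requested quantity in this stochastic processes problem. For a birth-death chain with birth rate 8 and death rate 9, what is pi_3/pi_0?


For birth-death process, pi_n/pi_0 = (lambda/mu)^n
= (8/9)^3
= 0.7023

0.7023


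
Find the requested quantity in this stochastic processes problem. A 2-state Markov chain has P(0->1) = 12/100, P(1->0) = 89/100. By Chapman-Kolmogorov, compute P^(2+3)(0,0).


P^5 = P^2 * P^3
Computing via matrix multiplication of the transition matrix.
Entry (0,0) of P^5 = 0.8812

0.8812


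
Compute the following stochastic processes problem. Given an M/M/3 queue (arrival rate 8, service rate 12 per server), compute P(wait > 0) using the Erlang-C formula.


a = lambda/mu = 0.6667
rho = a/c = 0.2222
Erlang-C formula applied:
C(c,a) = 0.0325

0.0325


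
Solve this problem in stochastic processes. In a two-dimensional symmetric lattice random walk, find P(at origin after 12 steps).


P = C(12,6)^2 / 4^12
= 924^2 / 16777216
= 853776 / 16777216
= 0.0509

0.0509


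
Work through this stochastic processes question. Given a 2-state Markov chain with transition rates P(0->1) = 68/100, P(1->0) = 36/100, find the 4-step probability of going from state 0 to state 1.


Computing P^4 by matrix multiplication.
P = [[0.3200, 0.6800], [0.3600, 0.6400]]
After raising P to the power 4:
P^4(0,1) = 0.6538

0.6538


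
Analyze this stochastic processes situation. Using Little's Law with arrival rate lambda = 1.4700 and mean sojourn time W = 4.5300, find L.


Little's Law: L = lambda * W
= 1.4700 * 4.5300
= 6.6591

6.6591
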